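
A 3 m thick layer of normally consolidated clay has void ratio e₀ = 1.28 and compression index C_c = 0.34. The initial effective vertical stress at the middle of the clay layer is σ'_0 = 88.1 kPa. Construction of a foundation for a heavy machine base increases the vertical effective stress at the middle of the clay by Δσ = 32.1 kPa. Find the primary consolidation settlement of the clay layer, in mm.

Final effective stress: σ'_f = σ'_0 + Δσ = 88.1 + 32.1 = 120.2 kPa.
Normally consolidated clay, so the full stress increment lies on the virgin compression line:
S_c = C_c·H/(1+e₀)·log₁₀(σ'_f/σ'_0) = 0.34×3/(1+1.28)×log₁₀(120.2/88.1)
    = 0.44737 × 0.13493 = 0.06036 m

S_c ≈ 60.4 mm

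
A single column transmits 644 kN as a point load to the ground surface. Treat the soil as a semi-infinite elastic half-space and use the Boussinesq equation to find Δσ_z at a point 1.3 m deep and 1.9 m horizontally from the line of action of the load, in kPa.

Δσ_z ≈ 10.4 kPa

Boussinesq vertical stress below a point load on an elastic half-space:
Δσ_z = 3P/(2πz²) · [1 + (r/z)²]^(−5/2)
r/z = 1.9/1.3 = 1.4615; [1+(r/z)²]^(−5/2) = 0.057415.
Δσ_z = 3×644/(2π×1.3²) × 0.057415 = 181.95 × 0.057415 = 10.45 kPa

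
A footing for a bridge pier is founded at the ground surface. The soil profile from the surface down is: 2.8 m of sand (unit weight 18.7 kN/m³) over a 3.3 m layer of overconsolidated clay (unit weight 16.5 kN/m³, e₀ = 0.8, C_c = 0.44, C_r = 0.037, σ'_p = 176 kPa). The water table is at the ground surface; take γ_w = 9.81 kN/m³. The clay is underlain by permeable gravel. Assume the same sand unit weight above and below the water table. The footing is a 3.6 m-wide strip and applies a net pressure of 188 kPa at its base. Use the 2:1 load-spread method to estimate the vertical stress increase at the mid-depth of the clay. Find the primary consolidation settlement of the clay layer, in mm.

S_c ≈ 35.5 mm

Mid-depth of clay below the ground surface: z = 2.8 + 3.3/2 = 4.45 m.
Total vertical stress at mid-clay: σ_v = 18.7×2.8 + 16.5×1.65 = 79.585 kPa.
Pore pressure: u = 9.81×(4.45 − 0) = 43.655 kPa.
Initial effective stress: σ'_0 = σ_v − u = 79.585 − 43.655 = 35.93 kPa.
Stress increase at mid-clay by the 2:1 spreading method:
Δσ = qB/(B+z) = 188×3.6/(3.6+4.45) = 84.075 kPa
Final effective stress: σ'_f = 35.93 + 84.075 = 120 kPa.
σ'_f = 120 ≤ σ'_p = 176 kPa, so the clay remains overconsolidated and only the recompression index applies:
S_c = C_r·H/(1+e₀)·log₁₀(σ'_f/σ'_0) = 0.037×3.3/1.8×log₁₀(120/35.93)
    = 0.067832 × 0.52372 = 0.03553 m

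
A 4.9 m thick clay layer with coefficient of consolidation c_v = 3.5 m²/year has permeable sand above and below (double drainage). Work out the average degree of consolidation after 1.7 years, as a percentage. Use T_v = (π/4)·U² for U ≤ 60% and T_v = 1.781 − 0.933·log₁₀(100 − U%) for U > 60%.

Drainage path length: H_d = H/2 = 2.45 m (double drainage).
T_v = c_v·t/H_d² = 3.5×1.7/2.45² = 0.99125.
T_v = 0.99125 corresponds to the U > 60% branch:
U = 1 − 10^((1.781 − T_v)/0.933)/100 = 0.9298

U ≈ 93 %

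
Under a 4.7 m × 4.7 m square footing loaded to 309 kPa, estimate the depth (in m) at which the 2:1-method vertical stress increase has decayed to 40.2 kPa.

2:1 spreading — at depth z the loaded area has grown by z in each plan dimension:
qB²/(B+z)² = Δσ_z ⇒ z = B(√(q/Δσ_z) − 1) = 4.7×(√(309/40.2) − 1) = 8.331 m

z ≈ 8.33 m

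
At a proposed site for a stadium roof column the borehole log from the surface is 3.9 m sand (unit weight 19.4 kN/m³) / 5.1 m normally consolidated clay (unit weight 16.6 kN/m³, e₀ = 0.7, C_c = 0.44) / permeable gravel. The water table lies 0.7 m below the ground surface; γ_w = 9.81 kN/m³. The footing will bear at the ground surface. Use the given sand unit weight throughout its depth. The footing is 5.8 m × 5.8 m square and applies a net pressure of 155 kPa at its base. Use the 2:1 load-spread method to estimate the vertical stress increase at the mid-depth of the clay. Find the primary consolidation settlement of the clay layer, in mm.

S_c ≈ 256 mm

Mid-depth of clay below the ground surface: z = 3.9 + 5.1/2 = 6.45 m.
Total vertical stress at mid-clay: σ_v = 19.4×3.9 + 16.6×2.55 = 117.99 kPa.
Pore pressure: u = 9.81×(6.45 − 0.7) = 56.408 kPa.
Initial effective stress: σ'_0 = σ_v − u = 117.99 − 56.408 = 61.582 kPa.
Stress increase at mid-clay by the 2:1 spreading method:
Δσ = qBL/((B+z)(L+z)) = 155×5.8×5.8/((5.8+6.45)(5.8+6.45)) = 34.747 kPa
Final effective stress: σ'_f = σ'_0 + Δσ = 61.582 + 34.747 = 96.329 kPa.
Normally consolidated clay, so the full stress increment lies on the virgin compression line:
S_c = C_c·H/(1+e₀)·log₁₀(σ'_f/σ'_0) = 0.44×5.1/(1+0.7)×log₁₀(96.329/61.582)
    = 1.32 × 0.1943 = 0.2565 m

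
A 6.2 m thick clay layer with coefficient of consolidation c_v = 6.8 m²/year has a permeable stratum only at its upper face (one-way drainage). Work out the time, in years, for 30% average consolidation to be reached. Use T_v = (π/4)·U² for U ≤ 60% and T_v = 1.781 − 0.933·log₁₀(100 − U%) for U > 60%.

Drainage path length: H_d = H = 6.2 m (single drainage).
U ≤ 60%: T_v = (π/4)·U² = (π/4)×0.3² = 0.070686.
t = T_v·H_d²/c_v = 0.070686×6.2²/6.8 = 0.3996 years.

t ≈ 0.4 years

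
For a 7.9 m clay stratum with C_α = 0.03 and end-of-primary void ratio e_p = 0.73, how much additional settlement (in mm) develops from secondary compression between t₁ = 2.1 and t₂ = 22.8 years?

Secondary compression: S_s = C_α·H/(1+e_p)·log₁₀(t₂/t₁)
S_s = 0.03×7.9/(1+0.73)×log₁₀(22.8/2.1)
    = 0.137 × 1.036 = 0.1419 m

S_s ≈ 142 mm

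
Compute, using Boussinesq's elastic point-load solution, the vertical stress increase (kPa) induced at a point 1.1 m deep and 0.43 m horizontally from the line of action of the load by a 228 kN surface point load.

Δσ_z ≈ 63.1 kPa

Boussinesq vertical stress below a point load on an elastic half-space:
Δσ_z = 3P/(2πz²) · [1 + (r/z)²]^(−5/2)
r/z = 0.43/1.1 = 0.39091; [1+(r/z)²]^(−5/2) = 0.70082.
Δσ_z = 3×228/(2π×1.1²) × 0.70082 = 89.969 × 0.70082 = 63.05 kPa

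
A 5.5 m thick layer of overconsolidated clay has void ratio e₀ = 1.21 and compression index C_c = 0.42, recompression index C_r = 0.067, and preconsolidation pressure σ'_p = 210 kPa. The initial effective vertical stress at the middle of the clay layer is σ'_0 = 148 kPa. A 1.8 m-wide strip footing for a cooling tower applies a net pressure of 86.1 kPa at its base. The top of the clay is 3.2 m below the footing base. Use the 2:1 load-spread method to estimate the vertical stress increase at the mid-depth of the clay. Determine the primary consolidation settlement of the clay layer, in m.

S_c ≈ 0.00918 m

Mid-depth of clay below the footing base: z = 3.2 + 5.5/2 = 5.95 m.
Stress increase at mid-clay by the 2:1 spreading method:
Δσ = qB/(B+z) = 86.1×1.8/(1.8+5.95) = 19.997 kPa
Final effective stress: σ'_f = 148 + 19.997 = 168 kPa.
σ'_f = 168 ≤ σ'_p = 210 kPa, so the clay remains overconsolidated and only the recompression index applies:
S_c = C_r·H/(1+e₀)·log₁₀(σ'_f/σ'_0) = 0.067×5.5/2.21×log₁₀(168/148)
    = 0.16674 × 0.055048 = 0.009179 m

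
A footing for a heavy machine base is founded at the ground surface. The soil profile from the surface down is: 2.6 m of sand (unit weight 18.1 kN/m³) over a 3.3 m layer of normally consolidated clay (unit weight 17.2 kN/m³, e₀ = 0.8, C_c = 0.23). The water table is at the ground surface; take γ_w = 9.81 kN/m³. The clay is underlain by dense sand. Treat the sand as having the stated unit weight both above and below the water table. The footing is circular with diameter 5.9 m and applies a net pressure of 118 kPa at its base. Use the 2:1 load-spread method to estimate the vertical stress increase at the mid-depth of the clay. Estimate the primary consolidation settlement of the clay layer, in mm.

S_c ≈ 143 mm

Mid-depth of clay below the ground surface: z = 2.6 + 3.3/2 = 4.25 m.
Total vertical stress at mid-clay: σ_v = 18.1×2.6 + 17.2×1.65 = 75.44 kPa.
Pore pressure: u = 9.81×(4.25 − 0) = 41.693 kPa.
Initial effective stress: σ'_0 = σ_v − u = 75.44 − 41.693 = 33.747 kPa.
Stress increase at mid-clay by the 2:1 spreading method:
Δσ ≈ qD²/(D+z)² = 118×5.9²/(5.9+4.25)² = 39.871 kPa
Final effective stress: σ'_f = σ'_0 + Δσ = 33.747 + 39.871 = 73.618 kPa.
Normally consolidated clay, so the full stress increment lies on the virgin compression line:
S_c = C_c·H/(1+e₀)·log₁₀(σ'_f/σ'_0) = 0.23×3.3/(1+0.8)×log₁₀(73.618/33.747)
    = 0.42167 × 0.33875 = 0.1428 m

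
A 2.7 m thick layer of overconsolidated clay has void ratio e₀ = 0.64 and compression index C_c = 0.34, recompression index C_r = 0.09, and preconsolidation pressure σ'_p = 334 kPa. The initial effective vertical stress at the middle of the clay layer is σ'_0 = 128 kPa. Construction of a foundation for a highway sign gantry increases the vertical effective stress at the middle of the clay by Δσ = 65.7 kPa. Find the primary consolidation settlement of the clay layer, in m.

S_c ≈ 0.0267 m

Final effective stress: σ'_f = 128 + 65.7 = 193.7 kPa.
σ'_f = 193.7 ≤ σ'_p = 334 kPa, so the clay remains overconsolidated and only the recompression index applies:
S_c = C_r·H/(1+e₀)·log₁₀(σ'_f/σ'_0) = 0.09×2.7/1.64×log₁₀(193.7/128)
    = 0.14817 × 0.17992 = 0.02666 m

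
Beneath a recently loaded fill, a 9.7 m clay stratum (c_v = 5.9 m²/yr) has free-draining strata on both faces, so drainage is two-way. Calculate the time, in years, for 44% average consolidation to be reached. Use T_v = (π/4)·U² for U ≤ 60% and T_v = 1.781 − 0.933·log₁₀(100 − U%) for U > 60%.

Drainage path length: H_d = H/2 = 4.85 m (double drainage).
U ≤ 60%: T_v = (π/4)·U² = (π/4)×0.44² = 0.15205.
t = T_v·H_d²/c_v = 0.15205×4.85²/5.9 = 0.6062 years.

t ≈ 0.606 years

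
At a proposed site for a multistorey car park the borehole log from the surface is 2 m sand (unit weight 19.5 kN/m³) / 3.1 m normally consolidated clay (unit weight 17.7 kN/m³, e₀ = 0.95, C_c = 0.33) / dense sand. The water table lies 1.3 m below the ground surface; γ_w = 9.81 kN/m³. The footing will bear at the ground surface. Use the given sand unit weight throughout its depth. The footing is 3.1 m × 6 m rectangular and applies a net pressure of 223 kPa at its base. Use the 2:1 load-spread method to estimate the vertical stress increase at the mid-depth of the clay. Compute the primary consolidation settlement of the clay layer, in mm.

S_c ≈ 206 mm

Mid-depth of clay below the ground surface: z = 2 + 3.1/2 = 3.55 m.
Total vertical stress at mid-clay: σ_v = 19.5×2 + 17.7×1.55 = 66.435 kPa.
Pore pressure: u = 9.81×(3.55 − 1.3) = 22.073 kPa.
Initial effective stress: σ'_0 = σ_v − u = 66.435 − 22.073 = 44.362 kPa.
Stress increase at mid-clay by the 2:1 spreading method:
Δσ = qBL/((B+z)(L+z)) = 223×3.1×6/((3.1+3.55)(6+3.55)) = 65.312 kPa
Final effective stress: σ'_f = σ'_0 + Δσ = 44.362 + 65.312 = 109.67 kPa.
Normally consolidated clay, so the full stress increment lies on the virgin compression line:
S_c = C_c·H/(1+e₀)·log₁₀(σ'_f/σ'_0) = 0.33×3.1/(1+0.95)×log₁₀(109.67/44.362)
    = 0.52462 × 0.39308 = 0.2062 m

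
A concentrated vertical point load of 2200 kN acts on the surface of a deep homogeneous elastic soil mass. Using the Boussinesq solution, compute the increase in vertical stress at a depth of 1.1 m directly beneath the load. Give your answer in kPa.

Δσ_z ≈ 868 kPa

Boussinesq vertical stress below a point load on an elastic half-space:
Δσ_z = 3P/(2πz²) · [1 + (r/z)²]^(−5/2)
r/z = 0/1.1 = 0; [1+(r/z)²]^(−5/2) = 1.
Δσ_z = 3×2200/(2π×1.1²) × 1 = 868.12 × 1 = 868.1 kPa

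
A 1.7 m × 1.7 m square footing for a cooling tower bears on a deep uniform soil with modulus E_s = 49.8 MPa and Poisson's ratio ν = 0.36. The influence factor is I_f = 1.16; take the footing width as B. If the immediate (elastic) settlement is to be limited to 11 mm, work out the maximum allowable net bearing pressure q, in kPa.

E_s = 49.8 MPa = 49800 kPa.
S_e = q·B·(1−ν²)/E_s · I_f  ⇒  q = S_e·E_s / (B·(1−ν²)·I_f).
q = 0.011 × 49800 / (1.7 × 0.8704 × 1.16) = 319.2 kPa

q ≈ 319 kPa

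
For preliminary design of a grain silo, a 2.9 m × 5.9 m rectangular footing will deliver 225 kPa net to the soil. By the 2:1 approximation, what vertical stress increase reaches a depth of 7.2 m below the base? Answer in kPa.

By the 2:1 method the load spreads at 1 horizontal : 2 vertical, so at depth z the loaded area has grown by z in each plan dimension:
Δσ = qBL/((B+z)(L+z)) = 225×2.9×5.9/((2.9+7.2)(5.9+7.2)) = 29.096 kPa

Δσ_z ≈ 29.1 kPa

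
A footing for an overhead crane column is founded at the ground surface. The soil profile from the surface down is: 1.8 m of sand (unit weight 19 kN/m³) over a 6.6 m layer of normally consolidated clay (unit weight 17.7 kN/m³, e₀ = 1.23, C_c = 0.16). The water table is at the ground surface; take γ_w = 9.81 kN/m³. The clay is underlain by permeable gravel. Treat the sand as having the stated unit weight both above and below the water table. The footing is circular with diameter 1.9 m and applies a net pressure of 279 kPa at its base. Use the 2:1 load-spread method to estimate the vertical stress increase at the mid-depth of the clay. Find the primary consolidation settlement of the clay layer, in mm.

Mid-depth of clay below the ground surface: z = 1.8 + 6.6/2 = 5.1 m.
Total vertical stress at mid-clay: σ_v = 19×1.8 + 17.7×3.3 = 92.61 kPa.
Pore pressure: u = 9.81×(5.1 − 0) = 50.031 kPa.
Initial effective stress: σ'_0 = σ_v − u = 92.61 − 50.031 = 42.579 kPa.
Stress increase at mid-clay by the 2:1 spreading method:
Δσ ≈ qD²/(D+z)² = 279×1.9²/(1.9+5.1)² = 20.555 kPa
Final effective stress: σ'_f = σ'_0 + Δσ = 42.579 + 20.555 = 63.134 kPa.
Normally consolidated clay, so the full stress increment lies on the virgin compression line:
S_c = C_c·H/(1+e₀)·log₁₀(σ'_f/σ'_0) = 0.16×6.6/(1+1.23)×log₁₀(63.134/42.579)
    = 0.47354 × 0.17107 = 0.08101 m

S_c ≈ 81 mm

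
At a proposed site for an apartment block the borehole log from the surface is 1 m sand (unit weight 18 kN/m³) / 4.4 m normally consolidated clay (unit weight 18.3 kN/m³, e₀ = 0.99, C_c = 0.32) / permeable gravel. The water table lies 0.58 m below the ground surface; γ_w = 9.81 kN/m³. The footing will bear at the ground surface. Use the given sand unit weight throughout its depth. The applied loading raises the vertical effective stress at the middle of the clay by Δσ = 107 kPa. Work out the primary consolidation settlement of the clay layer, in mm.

Mid-depth of clay below the ground surface: z = 1 + 4.4/2 = 3.2 m.
Total vertical stress at mid-clay: σ_v = 18×1 + 18.3×2.2 = 58.26 kPa.
Pore pressure: u = 9.81×(3.2 − 0.58) = 25.702 kPa.
Initial effective stress: σ'_0 = σ_v − u = 58.26 − 25.702 = 32.558 kPa.
Final effective stress: σ'_f = σ'_0 + Δσ = 32.558 + 107 = 139.56 kPa.
Normally consolidated clay, so the full stress increment lies on the virgin compression line:
S_c = C_c·H/(1+e₀)·log₁₀(σ'_f/σ'_0) = 0.32×4.4/(1+0.99)×log₁₀(139.56/32.558)
    = 0.70754 × 0.6321 = 0.4472 m

S_c ≈ 447 mm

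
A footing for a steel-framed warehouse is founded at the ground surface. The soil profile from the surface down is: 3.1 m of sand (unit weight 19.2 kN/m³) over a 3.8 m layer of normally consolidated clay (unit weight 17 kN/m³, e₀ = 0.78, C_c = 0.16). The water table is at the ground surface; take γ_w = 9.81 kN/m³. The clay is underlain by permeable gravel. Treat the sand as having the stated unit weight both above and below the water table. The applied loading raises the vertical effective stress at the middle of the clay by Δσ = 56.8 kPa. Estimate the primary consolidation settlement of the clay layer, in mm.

S_c ≈ 125 mm

Mid-depth of clay below the ground surface: z = 3.1 + 3.8/2 = 5 m.
Total vertical stress at mid-clay: σ_v = 19.2×3.1 + 17×1.9 = 91.82 kPa.
Pore pressure: u = 9.81×(5 − 0) = 49.05 kPa.
Initial effective stress: σ'_0 = σ_v − u = 91.82 − 49.05 = 42.77 kPa.
Final effective stress: σ'_f = σ'_0 + Δσ = 42.77 + 56.8 = 99.57 kPa.
Normally consolidated clay, so the full stress increment lies on the virgin compression line:
S_c = C_c·H/(1+e₀)·log₁₀(σ'_f/σ'_0) = 0.16×3.8/(1+0.78)×log₁₀(99.57/42.77)
    = 0.34157 × 0.36699 = 0.1254 m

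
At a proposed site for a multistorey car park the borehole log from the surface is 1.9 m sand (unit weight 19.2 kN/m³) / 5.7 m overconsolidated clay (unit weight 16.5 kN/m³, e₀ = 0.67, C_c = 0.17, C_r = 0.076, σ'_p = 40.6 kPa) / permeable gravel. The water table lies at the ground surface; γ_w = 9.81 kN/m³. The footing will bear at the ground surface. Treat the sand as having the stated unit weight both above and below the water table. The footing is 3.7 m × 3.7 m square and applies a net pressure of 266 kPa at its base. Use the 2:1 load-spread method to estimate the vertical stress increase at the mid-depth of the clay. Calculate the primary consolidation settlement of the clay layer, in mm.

S_c ≈ 205 mm

Mid-depth of clay below the ground surface: z = 1.9 + 5.7/2 = 4.75 m.
Total vertical stress at mid-clay: σ_v = 19.2×1.9 + 16.5×2.85 = 83.505 kPa.
Pore pressure: u = 9.81×(4.75 − 0) = 46.598 kPa.
Initial effective stress: σ'_0 = σ_v − u = 83.505 − 46.598 = 36.907 kPa.
Stress increase at mid-clay by the 2:1 spreading method:
Δσ = qBL/((B+z)(L+z)) = 266×3.7×3.7/((3.7+4.75)(3.7+4.75)) = 51 kPa
Final effective stress: σ'_f = 36.907 + 51 = 87.907 kPa.
σ'_f = 87.907 > σ'_p = 40.6 kPa, so the stress path crosses the preconsolidation pressure — recompression up to σ'_p, then virgin compression beyond:
S_c = H/(1+e₀)·[C_r·log₁₀(σ'_p/σ'_0) + C_c·log₁₀(σ'_f/σ'_p)]
    = 5.7/1.67 × [0.076×log₁₀(40.6/36.907) + 0.17×log₁₀(87.907/40.6)]
    = 3.4132 × [0.0031477 + 0.057035] = 0.2054 m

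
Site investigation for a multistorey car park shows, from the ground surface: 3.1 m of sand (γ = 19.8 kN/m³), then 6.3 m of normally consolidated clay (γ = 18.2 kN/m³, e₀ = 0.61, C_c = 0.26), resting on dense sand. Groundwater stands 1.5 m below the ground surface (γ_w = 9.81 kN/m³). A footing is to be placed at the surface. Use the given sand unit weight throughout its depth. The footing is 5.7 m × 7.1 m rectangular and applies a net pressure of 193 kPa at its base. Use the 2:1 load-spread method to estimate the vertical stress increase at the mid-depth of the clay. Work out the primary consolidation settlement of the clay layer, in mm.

Mid-depth of clay below the ground surface: z = 3.1 + 6.3/2 = 6.25 m.
Total vertical stress at mid-clay: σ_v = 19.8×3.1 + 18.2×3.15 = 118.71 kPa.
Pore pressure: u = 9.81×(6.25 − 1.5) = 46.598 kPa.
Initial effective stress: σ'_0 = σ_v − u = 118.71 − 46.598 = 72.112 kPa.
Stress increase at mid-clay by the 2:1 spreading method:
Δσ = qBL/((B+z)(L+z)) = 193×5.7×7.1/((5.7+6.25)(7.1+6.25)) = 48.96 kPa
Final effective stress: σ'_f = σ'_0 + Δσ = 72.112 + 48.96 = 121.07 kPa.
Normally consolidated clay, so the full stress increment lies on the virgin compression line:
S_c = C_c·H/(1+e₀)·log₁₀(σ'_f/σ'_0) = 0.26×6.3/(1+0.61)×log₁₀(121.07/72.112)
    = 1.0174 × 0.22503 = 0.2289 m

S_c ≈ 229 mm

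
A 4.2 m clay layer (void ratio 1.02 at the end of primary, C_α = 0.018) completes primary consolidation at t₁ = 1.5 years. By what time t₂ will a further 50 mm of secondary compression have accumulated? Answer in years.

t₂ ≈ 32.5 years

S_s = C_α·H/(1+e_p)·log₁₀(t₂/t₁) ⇒ log₁₀(t₂/t₁) = S_s·(1+e_p)/(C_α·H).
log₁₀(t₂/t₁) = 0.05 × (1+1.02) / (0.018×4.2) = 1.336
t₂ = t₁ × 10^1.336 = 1.5 × 21.68 = 32.51 years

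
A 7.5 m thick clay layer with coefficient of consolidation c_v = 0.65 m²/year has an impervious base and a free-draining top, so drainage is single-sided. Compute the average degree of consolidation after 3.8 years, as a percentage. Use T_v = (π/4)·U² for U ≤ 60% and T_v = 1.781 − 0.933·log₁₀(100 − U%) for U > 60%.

U ≈ 23.6 %

Drainage path length: H_d = H = 7.5 m (single drainage).
T_v = c_v·t/H_d² = 0.65×3.8/7.5² = 0.043911.
T_v = 0.043911 corresponds to the U ≤ 60% branch:
U = √(4T_v/π) = 0.2365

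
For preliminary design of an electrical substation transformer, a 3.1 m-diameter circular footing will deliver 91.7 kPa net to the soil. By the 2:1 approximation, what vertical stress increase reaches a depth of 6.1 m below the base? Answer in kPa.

Δσ_z ≈ 10.4 kPa

By the 2:1 method the load spreads at 1 horizontal : 2 vertical, so at depth z the loaded area has grown by z in each plan dimension:
Δσ ≈ qD²/(D+z)² = 91.7×3.1²/(3.1+6.1)² = 10.412 kPa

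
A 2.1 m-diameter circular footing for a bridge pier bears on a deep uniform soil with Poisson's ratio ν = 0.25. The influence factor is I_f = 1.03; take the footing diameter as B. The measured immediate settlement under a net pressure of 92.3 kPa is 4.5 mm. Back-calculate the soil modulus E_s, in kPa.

E_s ≈ 41600 kPa

S_e = q·B·(1−ν²)/E_s · I_f  ⇒  E_s = q·B·(1−ν²)·I_f / S_e.
E_s = 92.3 × 2.1 × 0.9375 × 1.03 / 0.0045 = 41590 kPa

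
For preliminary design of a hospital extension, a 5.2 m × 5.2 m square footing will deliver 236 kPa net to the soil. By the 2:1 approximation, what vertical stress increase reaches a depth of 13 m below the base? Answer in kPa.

Δσ_z ≈ 19.3 kPa

By the 2:1 method the load spreads at 1 horizontal : 2 vertical, so at depth z the loaded area has grown by z in each plan dimension:
Δσ = qBL/((B+z)(L+z)) = 236×5.2×5.2/((5.2+13)(5.2+13)) = 19.265 kPa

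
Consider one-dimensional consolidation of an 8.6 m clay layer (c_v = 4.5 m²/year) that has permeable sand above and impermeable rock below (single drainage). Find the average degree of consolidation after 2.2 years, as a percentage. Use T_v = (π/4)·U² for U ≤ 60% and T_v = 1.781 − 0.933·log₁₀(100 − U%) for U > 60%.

U ≈ 41.3 %

Drainage path length: H_d = H = 8.6 m (single drainage).
T_v = c_v·t/H_d² = 4.5×2.2/8.6² = 0.13386.
T_v = 0.13386 corresponds to the U ≤ 60% branch:
U = √(4T_v/π) = 0.4128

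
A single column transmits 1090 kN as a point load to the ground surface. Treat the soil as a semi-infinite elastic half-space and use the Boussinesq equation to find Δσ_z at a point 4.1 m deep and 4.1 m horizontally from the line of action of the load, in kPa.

Boussinesq vertical stress below a point load on an elastic half-space:
Δσ_z = 3P/(2πz²) · [1 + (r/z)²]^(−5/2)
r/z = 4.1/4.1 = 1; [1+(r/z)²]^(−5/2) = 0.17678.
Δσ_z = 3×1090/(2π×4.1²) × 0.17678 = 30.96 × 0.17678 = 5.473 kPa

Δσ_z ≈ 5.47 kPa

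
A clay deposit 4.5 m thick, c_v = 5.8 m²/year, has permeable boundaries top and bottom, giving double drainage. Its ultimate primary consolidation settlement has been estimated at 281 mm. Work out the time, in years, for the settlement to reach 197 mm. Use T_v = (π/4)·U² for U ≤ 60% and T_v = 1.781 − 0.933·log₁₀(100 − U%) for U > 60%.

Drainage path length: H_d = H/2 = 2.25 m (double drainage).
U = S(t)/S_ult = 197/281 = 0.7011.
U > 60%: T_v = 1.781 − 0.933·log₁₀(100 − 70.107) = 0.40429.
t = T_v·H_d²/c_v = 0.40429×2.25²/5.8 = 0.3529 years.

t ≈ 0.353 years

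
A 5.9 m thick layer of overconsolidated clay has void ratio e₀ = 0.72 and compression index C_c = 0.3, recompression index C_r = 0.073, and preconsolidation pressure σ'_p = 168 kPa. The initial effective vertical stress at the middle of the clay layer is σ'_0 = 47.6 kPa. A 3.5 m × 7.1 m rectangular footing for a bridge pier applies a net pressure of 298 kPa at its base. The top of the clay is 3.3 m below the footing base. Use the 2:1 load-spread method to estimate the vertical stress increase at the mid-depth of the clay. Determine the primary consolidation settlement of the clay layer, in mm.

Mid-depth of clay below the footing base: z = 3.3 + 5.9/2 = 6.25 m.
Stress increase at mid-clay by the 2:1 spreading method:
Δσ = qBL/((B+z)(L+z)) = 298×3.5×7.1/((3.5+6.25)(7.1+6.25)) = 56.893 kPa
Final effective stress: σ'_f = 47.6 + 56.893 = 104.49 kPa.
σ'_f = 104.49 ≤ σ'_p = 168 kPa, so the clay remains overconsolidated and only the recompression index applies:
S_c = C_r·H/(1+e₀)·log₁₀(σ'_f/σ'_0) = 0.073×5.9/1.72×log₁₀(104.49/47.6)
    = 0.2504 × 0.34147 = 0.08551 m

S_c ≈ 85.5 mm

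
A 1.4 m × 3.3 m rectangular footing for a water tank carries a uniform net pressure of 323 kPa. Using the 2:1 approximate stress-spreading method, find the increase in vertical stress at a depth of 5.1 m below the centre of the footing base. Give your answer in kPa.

By the 2:1 method the load spreads at 1 horizontal : 2 vertical, so at depth z the loaded area has grown by z in each plan dimension:
Δσ = qBL/((B+z)(L+z)) = 323×1.4×3.3/((1.4+5.1)(3.3+5.1)) = 27.331 kPa

Δσ_z ≈ 27.3 kPa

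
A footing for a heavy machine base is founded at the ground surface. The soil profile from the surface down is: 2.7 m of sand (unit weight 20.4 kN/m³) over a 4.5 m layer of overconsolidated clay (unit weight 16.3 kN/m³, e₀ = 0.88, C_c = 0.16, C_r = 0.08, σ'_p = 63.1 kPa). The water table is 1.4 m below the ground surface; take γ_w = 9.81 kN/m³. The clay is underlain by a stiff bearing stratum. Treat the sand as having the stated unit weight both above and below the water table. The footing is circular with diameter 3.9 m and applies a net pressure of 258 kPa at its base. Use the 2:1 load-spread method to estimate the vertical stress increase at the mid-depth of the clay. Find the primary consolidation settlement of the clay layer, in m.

S_c ≈ 0.0964 m

Mid-depth of clay below the ground surface: z = 2.7 + 4.5/2 = 4.95 m.
Total vertical stress at mid-clay: σ_v = 20.4×2.7 + 16.3×2.25 = 91.755 kPa.
Pore pressure: u = 9.81×(4.95 − 1.4) = 34.825 kPa.
Initial effective stress: σ'_0 = σ_v − u = 91.755 − 34.825 = 56.93 kPa.
Stress increase at mid-clay by the 2:1 spreading method:
Δσ ≈ qD²/(D+z)² = 258×3.9²/(3.9+4.95)² = 50.103 kPa
Final effective stress: σ'_f = 56.93 + 50.103 = 107.03 kPa.
σ'_f = 107.03 > σ'_p = 63.1 kPa, so the stress path crosses the preconsolidation pressure — recompression up to σ'_p, then virgin compression beyond:
S_c = H/(1+e₀)·[C_r·log₁₀(σ'_p/σ'_0) + C_c·log₁₀(σ'_f/σ'_p)]
    = 4.5/1.88 × [0.08×log₁₀(63.1/56.93) + 0.16×log₁₀(107.03/63.1)]
    = 2.3936 × [0.0035751 + 0.036716] = 0.09644 m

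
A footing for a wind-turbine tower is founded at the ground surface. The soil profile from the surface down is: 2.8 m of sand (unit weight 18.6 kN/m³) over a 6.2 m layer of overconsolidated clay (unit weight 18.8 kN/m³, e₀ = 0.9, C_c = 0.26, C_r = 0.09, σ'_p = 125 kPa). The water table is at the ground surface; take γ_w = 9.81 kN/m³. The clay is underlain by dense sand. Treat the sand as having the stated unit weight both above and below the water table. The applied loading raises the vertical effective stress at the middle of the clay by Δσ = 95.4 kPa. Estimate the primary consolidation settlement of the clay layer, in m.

S_c ≈ 0.173 m

Mid-depth of clay below the ground surface: z = 2.8 + 6.2/2 = 5.9 m.
Total vertical stress at mid-clay: σ_v = 18.6×2.8 + 18.8×3.1 = 110.36 kPa.
Pore pressure: u = 9.81×(5.9 − 0) = 57.879 kPa.
Initial effective stress: σ'_0 = σ_v − u = 110.36 − 57.879 = 52.481 kPa.
Final effective stress: σ'_f = 52.481 + 95.4 = 147.88 kPa.
σ'_f = 147.88 > σ'_p = 125 kPa, so the stress path crosses the preconsolidation pressure — recompression up to σ'_p, then virgin compression beyond:
S_c = H/(1+e₀)·[C_r·log₁₀(σ'_p/σ'_0) + C_c·log₁₀(σ'_f/σ'_p)]
    = 6.2/1.9 × [0.09×log₁₀(125/52.481) + 0.26×log₁₀(147.88/125)]
    = 3.2632 × [0.033922 + 0.01898] = 0.1726 m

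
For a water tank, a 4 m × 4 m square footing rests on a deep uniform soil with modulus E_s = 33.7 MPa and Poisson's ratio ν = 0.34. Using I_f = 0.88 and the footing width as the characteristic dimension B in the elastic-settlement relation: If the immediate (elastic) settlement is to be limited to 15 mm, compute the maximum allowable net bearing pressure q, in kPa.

E_s = 33.7 MPa = 33700 kPa.
S_e = q·B·(1−ν²)/E_s · I_f  ⇒  q = S_e·E_s / (B·(1−ν²)·I_f).
q = 0.015 × 33700 / (4 × 0.8844 × 0.88) = 162.4 kPa

q ≈ 162 kPa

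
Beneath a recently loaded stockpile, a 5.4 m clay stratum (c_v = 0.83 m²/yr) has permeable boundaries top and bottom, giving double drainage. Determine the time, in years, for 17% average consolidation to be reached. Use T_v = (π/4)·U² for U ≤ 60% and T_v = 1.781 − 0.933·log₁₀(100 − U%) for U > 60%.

Drainage path length: H_d = H/2 = 2.7 m (double drainage).
U ≤ 60%: T_v = (π/4)·U² = (π/4)×0.17² = 0.022698.
t = T_v·H_d²/c_v = 0.022698×2.7²/0.83 = 0.1994 years.

t ≈ 0.199 years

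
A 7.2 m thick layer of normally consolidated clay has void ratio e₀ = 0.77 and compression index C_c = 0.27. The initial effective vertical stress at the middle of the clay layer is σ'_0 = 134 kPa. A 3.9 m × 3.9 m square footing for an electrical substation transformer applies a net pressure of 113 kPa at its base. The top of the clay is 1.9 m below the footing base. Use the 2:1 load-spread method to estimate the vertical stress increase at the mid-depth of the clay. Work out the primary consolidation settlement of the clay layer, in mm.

S_c ≈ 64.6 mm

Mid-depth of clay below the footing base: z = 1.9 + 7.2/2 = 5.5 m.
Stress increase at mid-clay by the 2:1 spreading method:
Δσ = qBL/((B+z)(L+z)) = 113×3.9×3.9/((3.9+5.5)(3.9+5.5)) = 19.451 kPa
Final effective stress: σ'_f = σ'_0 + Δσ = 134 + 19.451 = 153.45 kPa.
Normally consolidated clay, so the full stress increment lies on the virgin compression line:
S_c = C_c·H/(1+e₀)·log₁₀(σ'_f/σ'_0) = 0.27×7.2/(1+0.77)×log₁₀(153.45/134)
    = 1.0983 × 0.058862 = 0.06465 m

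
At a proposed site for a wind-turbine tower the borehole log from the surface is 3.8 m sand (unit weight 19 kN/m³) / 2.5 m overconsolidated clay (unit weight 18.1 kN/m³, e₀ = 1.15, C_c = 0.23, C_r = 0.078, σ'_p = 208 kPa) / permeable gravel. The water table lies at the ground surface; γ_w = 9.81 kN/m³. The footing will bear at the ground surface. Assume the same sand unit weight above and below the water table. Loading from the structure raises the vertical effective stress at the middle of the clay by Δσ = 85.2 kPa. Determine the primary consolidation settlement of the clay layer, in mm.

Mid-depth of clay below the ground surface: z = 3.8 + 2.5/2 = 5.05 m.
Total vertical stress at mid-clay: σ_v = 19×3.8 + 18.1×1.25 = 94.825 kPa.
Pore pressure: u = 9.81×(5.05 − 0) = 49.541 kPa.
Initial effective stress: σ'_0 = σ_v − u = 94.825 − 49.541 = 45.284 kPa.
Final effective stress: σ'_f = 45.284 + 85.2 = 130.48 kPa.
σ'_f = 130.48 ≤ σ'_p = 208 kPa, so the clay remains overconsolidated and only the recompression index applies:
S_c = C_r·H/(1+e₀)·log₁₀(σ'_f/σ'_0) = 0.078×2.5/2.15×log₁₀(130.48/45.284)
    = 0.090698 × 0.4596 = 0.04168 m

S_c ≈ 41.7 mm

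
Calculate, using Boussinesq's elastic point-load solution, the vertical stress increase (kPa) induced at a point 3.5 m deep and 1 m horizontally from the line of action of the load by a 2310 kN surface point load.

Boussinesq vertical stress below a point load on an elastic half-space:
Δσ_z = 3P/(2πz²) · [1 + (r/z)²]^(−5/2)
r/z = 1/3.5 = 0.28571; [1+(r/z)²]^(−5/2) = 0.82187.
Δσ_z = 3×2310/(2π×3.5²) × 0.82187 = 90.036 × 0.82187 = 74 kPa

Δσ_z ≈ 74 kPa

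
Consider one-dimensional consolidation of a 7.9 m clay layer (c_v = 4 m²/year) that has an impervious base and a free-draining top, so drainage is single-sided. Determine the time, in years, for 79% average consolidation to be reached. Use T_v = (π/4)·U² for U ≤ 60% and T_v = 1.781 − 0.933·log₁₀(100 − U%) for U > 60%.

Drainage path length: H_d = H = 7.9 m (single drainage).
U > 60%: T_v = 1.781 − 0.933·log₁₀(100 − 79) = 0.54737.
t = T_v·H_d²/c_v = 0.54737×7.9²/4 = 8.54 years.

t ≈ 8.54 years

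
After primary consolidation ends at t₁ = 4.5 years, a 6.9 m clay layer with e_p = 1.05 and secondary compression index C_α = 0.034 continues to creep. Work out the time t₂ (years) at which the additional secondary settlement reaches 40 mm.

t₂ ≈ 10.1 years

S_s = C_α·H/(1+e_p)·log₁₀(t₂/t₁) ⇒ log₁₀(t₂/t₁) = S_s·(1+e_p)/(C_α·H).
log₁₀(t₂/t₁) = 0.04 × (1+1.05) / (0.034×6.9) = 0.3495
t₂ = t₁ × 10^0.3495 = 4.5 × 2.236 = 10.06 years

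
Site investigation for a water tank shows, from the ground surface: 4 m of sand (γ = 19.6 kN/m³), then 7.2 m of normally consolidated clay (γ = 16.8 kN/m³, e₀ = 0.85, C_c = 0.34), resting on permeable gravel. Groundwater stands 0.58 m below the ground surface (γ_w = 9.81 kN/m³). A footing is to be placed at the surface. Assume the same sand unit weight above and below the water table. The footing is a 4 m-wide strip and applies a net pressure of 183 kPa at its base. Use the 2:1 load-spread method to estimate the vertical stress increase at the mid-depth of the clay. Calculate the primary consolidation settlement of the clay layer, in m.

S_c ≈ 0.369 m

Mid-depth of clay below the ground surface: z = 4 + 7.2/2 = 7.6 m.
Total vertical stress at mid-clay: σ_v = 19.6×4 + 16.8×3.6 = 138.88 kPa.
Pore pressure: u = 9.81×(7.6 − 0.58) = 68.866 kPa.
Initial effective stress: σ'_0 = σ_v − u = 138.88 − 68.866 = 70.014 kPa.
Stress increase at mid-clay by the 2:1 spreading method:
Δσ = qB/(B+z) = 183×4/(4+7.6) = 63.103 kPa
Final effective stress: σ'_f = σ'_0 + Δσ = 70.014 + 63.103 = 133.12 kPa.
Normally consolidated clay, so the full stress increment lies on the virgin compression line:
S_c = C_c·H/(1+e₀)·log₁₀(σ'_f/σ'_0) = 0.34×7.2/(1+0.85)×log₁₀(133.12/70.014)
    = 1.3232 × 0.27906 = 0.3693 m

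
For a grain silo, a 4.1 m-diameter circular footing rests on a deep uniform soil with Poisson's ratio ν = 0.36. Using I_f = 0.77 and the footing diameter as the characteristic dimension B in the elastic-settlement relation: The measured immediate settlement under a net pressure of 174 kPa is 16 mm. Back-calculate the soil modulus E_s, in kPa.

S_e = q·B·(1−ν²)/E_s · I_f  ⇒  E_s = q·B·(1−ν²)·I_f / S_e.
E_s = 174 × 4.1 × 0.8704 × 0.77 / 0.016 = 29880 kPa

E_s ≈ 29900 kPa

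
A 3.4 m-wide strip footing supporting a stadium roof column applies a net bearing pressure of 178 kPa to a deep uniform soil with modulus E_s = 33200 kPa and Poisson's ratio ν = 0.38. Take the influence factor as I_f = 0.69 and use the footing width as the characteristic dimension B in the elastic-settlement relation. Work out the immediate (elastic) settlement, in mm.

Immediate (elastic) settlement: S_e = q·B·(1−ν²)/E_s · I_f.
S_e = 178 × 3.4 × (1 − 0.38²) / 33200 × 0.69
    = 178 × 3.4 × 0.8556 / 33200 × 0.69
    = 0.01076 m = 10.76 mm

S_e ≈ 10.8 mm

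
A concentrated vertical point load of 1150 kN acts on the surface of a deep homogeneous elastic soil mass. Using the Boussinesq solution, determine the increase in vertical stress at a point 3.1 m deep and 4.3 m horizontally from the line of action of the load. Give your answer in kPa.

Δσ_z ≈ 3.91 kPa

Boussinesq vertical stress below a point load on an elastic half-space:
Δσ_z = 3P/(2πz²) · [1 + (r/z)²]^(−5/2)
r/z = 4.3/3.1 = 1.3871; [1+(r/z)²]^(−5/2) = 0.068398.
Δσ_z = 3×1150/(2π×3.1²) × 0.068398 = 57.137 × 0.068398 = 3.908 kPa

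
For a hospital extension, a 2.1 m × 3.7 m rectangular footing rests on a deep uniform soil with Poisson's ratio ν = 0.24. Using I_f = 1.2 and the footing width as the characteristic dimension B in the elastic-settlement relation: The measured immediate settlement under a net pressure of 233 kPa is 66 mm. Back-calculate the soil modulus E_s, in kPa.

S_e = q·B·(1−ν²)/E_s · I_f  ⇒  E_s = q·B·(1−ν²)·I_f / S_e.
E_s = 233 × 2.1 × 0.9424 × 1.2 / 0.066 = 8384 kPa

E_s ≈ 8380 kPa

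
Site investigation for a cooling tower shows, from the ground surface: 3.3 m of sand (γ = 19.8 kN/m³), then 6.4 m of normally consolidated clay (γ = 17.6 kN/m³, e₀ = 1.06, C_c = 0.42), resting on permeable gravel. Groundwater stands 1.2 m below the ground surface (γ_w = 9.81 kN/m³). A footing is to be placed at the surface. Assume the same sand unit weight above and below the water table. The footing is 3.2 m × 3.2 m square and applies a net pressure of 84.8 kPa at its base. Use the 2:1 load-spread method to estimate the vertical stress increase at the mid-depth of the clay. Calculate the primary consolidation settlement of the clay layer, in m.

S_c ≈ 0.0705 m

Mid-depth of clay below the ground surface: z = 3.3 + 6.4/2 = 6.5 m.
Total vertical stress at mid-clay: σ_v = 19.8×3.3 + 17.6×3.2 = 121.66 kPa.
Pore pressure: u = 9.81×(6.5 − 1.2) = 51.993 kPa.
Initial effective stress: σ'_0 = σ_v − u = 121.66 − 51.993 = 69.667 kPa.
Stress increase at mid-clay by the 2:1 spreading method:
Δσ = qBL/((B+z)(L+z)) = 84.8×3.2×3.2/((3.2+6.5)(3.2+6.5)) = 9.229 kPa
Final effective stress: σ'_f = σ'_0 + Δσ = 69.667 + 9.229 = 78.896 kPa.
Normally consolidated clay, so the full stress increment lies on the virgin compression line:
S_c = C_c·H/(1+e₀)·log₁₀(σ'_f/σ'_0) = 0.42×6.4/(1+1.06)×log₁₀(78.896/69.667)
    = 1.3049 × 0.054028 = 0.0705 m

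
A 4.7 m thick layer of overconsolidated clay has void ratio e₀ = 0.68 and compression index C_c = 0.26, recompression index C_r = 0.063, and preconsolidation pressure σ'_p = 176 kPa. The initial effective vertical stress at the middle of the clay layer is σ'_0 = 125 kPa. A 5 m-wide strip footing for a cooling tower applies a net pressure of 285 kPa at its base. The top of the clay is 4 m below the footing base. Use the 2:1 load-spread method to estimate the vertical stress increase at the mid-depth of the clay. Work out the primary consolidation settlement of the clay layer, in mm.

S_c ≈ 138 mm

Mid-depth of clay below the footing base: z = 4 + 4.7/2 = 6.35 m.
Stress increase at mid-clay by the 2:1 spreading method:
Δσ = qB/(B+z) = 285×5/(5+6.35) = 125.55 kPa
Final effective stress: σ'_f = 125 + 125.55 = 250.55 kPa.
σ'_f = 250.55 > σ'_p = 176 kPa, so the stress path crosses the preconsolidation pressure — recompression up to σ'_p, then virgin compression beyond:
S_c = H/(1+e₀)·[C_r·log₁₀(σ'_p/σ'_0) + C_c·log₁₀(σ'_f/σ'_p)]
    = 4.7/1.68 × [0.063×log₁₀(176/125) + 0.26×log₁₀(250.55/176)]
    = 2.7976 × [0.009362 + 0.039879] = 0.1378 m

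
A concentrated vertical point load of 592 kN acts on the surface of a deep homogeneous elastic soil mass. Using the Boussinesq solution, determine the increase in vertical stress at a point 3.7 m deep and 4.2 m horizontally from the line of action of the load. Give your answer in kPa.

Δσ_z ≈ 2.61 kPa

Boussinesq vertical stress below a point load on an elastic half-space:
Δσ_z = 3P/(2πz²) · [1 + (r/z)²]^(−5/2)
r/z = 4.2/3.7 = 1.1351; [1+(r/z)²]^(−5/2) = 0.12621.
Δσ_z = 3×592/(2π×3.7²) × 0.12621 = 20.647 × 0.12621 = 2.606 kPa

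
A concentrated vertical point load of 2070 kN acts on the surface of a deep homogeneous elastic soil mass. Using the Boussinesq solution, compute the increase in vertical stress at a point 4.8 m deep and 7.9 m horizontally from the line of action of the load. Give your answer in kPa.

Boussinesq vertical stress below a point load on an elastic half-space:
Δσ_z = 3P/(2πz²) · [1 + (r/z)²]^(−5/2)
r/z = 7.9/4.8 = 1.6458; [1+(r/z)²]^(−5/2) = 0.037751.
Δσ_z = 3×2070/(2π×4.8²) × 0.037751 = 42.897 × 0.037751 = 1.619 kPa

Δσ_z ≈ 1.62 kPa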